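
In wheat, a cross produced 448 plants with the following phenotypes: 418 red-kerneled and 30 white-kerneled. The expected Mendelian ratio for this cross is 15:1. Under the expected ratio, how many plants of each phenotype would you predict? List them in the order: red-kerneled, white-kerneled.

The 15:1 ratio has 16 parts, so with N = 448 the expected counts are:
  red-kerneled: 448 × 15/16 = 420
  white-kerneled: 448 × 1/16 = 28

420, 28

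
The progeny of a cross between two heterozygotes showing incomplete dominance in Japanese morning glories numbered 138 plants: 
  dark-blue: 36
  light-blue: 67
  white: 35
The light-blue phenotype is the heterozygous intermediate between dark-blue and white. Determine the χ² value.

With incomplete dominance, a heterozygote × heterozygote cross gives a 1:2:1 phenotypic ratio.
Expected counts for N = 138 under a 1:2:1 ratio (total parts = 4):
  dark-blue: 138 × 1/4 = 34.5
  light-blue: 138 × 2/4 = 69
  white: 138 × 1/4 = 34.5
χ² = Σ (O − E)² / E
  dark-blue: (36 − 34.5)² / 34.5 = 0.0652
  light-blue: (67 − 69)² / 69 = 0.0580
  white: (35 − 34.5)² / 34.5 = 0.0072
χ² = 0.0652 + 0.0580 + 0.0072 = 0.1304 ≈ 0.130

0.130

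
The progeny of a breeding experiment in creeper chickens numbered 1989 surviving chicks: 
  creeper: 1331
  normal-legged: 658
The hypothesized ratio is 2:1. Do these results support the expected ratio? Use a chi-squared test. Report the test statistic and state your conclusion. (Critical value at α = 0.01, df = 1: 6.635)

0.057; consistent

Total ratio parts = 3. Expected numbers out of 1989:
  creeper: 1989 × 2/3 = 1326
  normal-legged: 1989 × 1/3 = 663
χ² = Σ (O − E)² / E
  creeper: (1331 − 1326)² / 1326 = 0.0189
  normal-legged: (658 − 663)² / 663 = 0.0377
χ² = 0.0189 + 0.0377 = 0.0566 ≈ 0.057
Degrees of freedom = 2 − 1 = 1; critical value at α = 0.01 is 6.635.
Since 0.057 < 6.635, we fail to reject the null hypothesis — the data are consistent with the 2:1 ratio.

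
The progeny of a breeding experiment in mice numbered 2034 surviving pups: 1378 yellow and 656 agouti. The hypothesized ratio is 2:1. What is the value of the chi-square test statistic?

1.071

The 2:1 ratio has 3 parts, so with N = 2034 the expected counts are:
  yellow: 2034 × 2/3 = 1356
  agouti: 2034 × 1/3 = 678
χ² = Σ (O − E)² / E
  yellow: (1378 − 1356)² / 1356 = 0.3569
  agouti: (656 − 678)² / 678 = 0.7139
χ² = 0.3569 + 0.7139 = 1.0708 ≈ 1.071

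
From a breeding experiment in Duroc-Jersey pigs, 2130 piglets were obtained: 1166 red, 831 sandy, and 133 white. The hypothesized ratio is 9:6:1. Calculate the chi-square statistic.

Under the 9:6:1 hypothesis (Σ ratio = 16, N = 2130):
  red: 2130 × 9/16 = 1198.125
  sandy: 2130 × 6/16 = 798.75
  white: 2130 × 1/16 = 133.125
χ² = Σ (O − E)² / E
  red: (1166 − 1198.125)² / 1198.125 = 0.8614
  sandy: (831 − 798.75)² / 798.75 = 1.3021
  white: (133 − 133.125)² / 133.125 = 0.0001
χ² = 0.8614 + 1.3021 + 0.0001 = 2.1636 ≈ 2.164

2.164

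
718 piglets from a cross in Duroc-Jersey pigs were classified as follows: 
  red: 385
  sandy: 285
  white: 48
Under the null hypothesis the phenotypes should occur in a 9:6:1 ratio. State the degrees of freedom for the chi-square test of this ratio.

2

A goodness-of-fit test with 3 phenotype classes has df = 3 − 1 = 2.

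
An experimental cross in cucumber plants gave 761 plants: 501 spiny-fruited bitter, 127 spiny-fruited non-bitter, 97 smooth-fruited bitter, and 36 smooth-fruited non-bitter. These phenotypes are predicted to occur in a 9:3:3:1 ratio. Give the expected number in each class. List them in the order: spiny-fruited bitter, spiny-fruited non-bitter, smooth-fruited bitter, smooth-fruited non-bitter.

428.0625, 142.6875, 142.6875, 47.5625

Expected counts for N = 761 under a 9:3:3:1 ratio (total parts = 16):
  spiny-fruited bitter: 761 × 9/16 = 428.0625
  spiny-fruited non-bitter: 761 × 3/16 = 142.6875
  smooth-fruited bitter: 761 × 3/16 = 142.6875
  smooth-fruited non-bitter: 761 × 1/16 = 47.5625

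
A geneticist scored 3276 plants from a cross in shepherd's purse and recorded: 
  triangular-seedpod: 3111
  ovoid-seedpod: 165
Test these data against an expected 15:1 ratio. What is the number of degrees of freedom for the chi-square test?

1

A goodness-of-fit test with 2 phenotype classes has df = 2 − 1 = 1.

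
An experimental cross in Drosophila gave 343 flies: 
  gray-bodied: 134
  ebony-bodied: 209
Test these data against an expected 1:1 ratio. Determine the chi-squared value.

16.399

Under the 1:1 hypothesis (Σ ratio = 2, N = 343):
  gray-bodied: 343 × 1/2 = 171.5
  ebony-bodied: 343 × 1/2 = 171.5
χ² = Σ (O − E)² / E
  gray-bodied: (134 − 171.5)² / 171.5 = 8.1997
  ebony-bodied: (209 − 171.5)² / 171.5 = 8.1997
χ² = 8.1997 + 8.1997 = 16.3994 ≈ 16.399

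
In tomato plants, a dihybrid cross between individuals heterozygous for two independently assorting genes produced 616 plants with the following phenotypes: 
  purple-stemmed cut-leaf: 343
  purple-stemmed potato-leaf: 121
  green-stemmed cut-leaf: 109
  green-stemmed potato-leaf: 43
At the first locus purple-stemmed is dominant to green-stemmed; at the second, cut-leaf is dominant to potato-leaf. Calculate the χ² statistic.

A dihybrid F₂ with independent assortment and complete dominance at both loci gives a 9:3:3:1 phenotypic ratio.
Total ratio parts = 16. Expected numbers out of 616:
  purple-stemmed cut-leaf: 616 × 9/16 = 346.5
  purple-stemmed potato-leaf: 616 × 3/16 = 115.5
  green-stemmed cut-leaf: 616 × 3/16 = 115.5
  green-stemmed potato-leaf: 616 × 1/16 = 38.5
χ² = Σ (O − E)² / E
  purple-stemmed cut-leaf: (343 − 346.5)² / 346.5 = 0.0354
  purple-stemmed potato-leaf: (121 − 115.5)² / 115.5 = 0.2619
  green-stemmed cut-leaf: (109 − 115.5)² / 115.5 = 0.3658
  green-stemmed potato-leaf: (43 − 38.5)² / 38.5 = 0.5260
χ² = 0.0354 + 0.2619 + 0.3658 + 0.5260 = 1.1891 ≈ 1.189

1.189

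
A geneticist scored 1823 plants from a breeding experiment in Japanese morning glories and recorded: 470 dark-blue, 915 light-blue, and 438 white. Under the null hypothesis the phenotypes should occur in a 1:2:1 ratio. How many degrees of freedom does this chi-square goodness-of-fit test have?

A goodness-of-fit test with 3 phenotype classes has df = 3 − 1 = 2.

2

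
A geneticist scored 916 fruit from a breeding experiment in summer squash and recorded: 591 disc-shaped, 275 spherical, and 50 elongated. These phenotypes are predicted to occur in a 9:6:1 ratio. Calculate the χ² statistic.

25.715

Under the 9:6:1 hypothesis (Σ ratio = 16, N = 916):
  disc-shaped: 916 × 9/16 = 515.25
  spherical: 916 × 6/16 = 343.5
  elongated: 916 × 1/16 = 57.25
χ² = Σ (O − E)² / E
  disc-shaped: (591 − 515.25)² / 515.25 = 11.1365
  spherical: (275 − 343.5)² / 343.5 = 13.6601
  elongated: (50 − 57.25)² / 57.25 = 0.9181
χ² = 11.1365 + 13.6601 + 0.9181 = 25.7147 ≈ 25.715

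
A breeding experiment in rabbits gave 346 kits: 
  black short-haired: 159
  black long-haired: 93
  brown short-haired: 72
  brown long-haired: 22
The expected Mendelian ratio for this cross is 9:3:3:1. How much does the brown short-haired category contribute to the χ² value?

0.783

Total ratio parts = 16. Expected numbers out of 346:
  black short-haired: 346 × 9/16 = 194.625
  black long-haired: 346 × 3/16 = 64.875
  brown short-haired: 346 × 3/16 = 64.875
  brown long-haired: 346 × 1/16 = 21.625
Contribution of brown short-haired: (72 − 64.875)² / 64.875 = 0.7825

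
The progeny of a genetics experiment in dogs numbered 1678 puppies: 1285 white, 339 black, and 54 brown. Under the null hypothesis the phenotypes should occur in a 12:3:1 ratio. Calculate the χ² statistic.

27.126

Expected counts for N = 1678 under a 12:3:1 ratio (total parts = 16):
  white: 1678 × 12/16 = 1258.5
  black: 1678 × 3/16 = 314.625
  brown: 1678 × 1/16 = 104.875
χ² = Σ (O − E)² / E
  white: (1285 − 1258.5)² / 1258.5 = 0.5580
  black: (339 − 314.625)² / 314.625 = 1.8884
  brown: (54 − 104.875)² / 104.875 = 24.6795
χ² = 0.5580 + 1.8884 + 24.6795 = 27.1259 ≈ 27.126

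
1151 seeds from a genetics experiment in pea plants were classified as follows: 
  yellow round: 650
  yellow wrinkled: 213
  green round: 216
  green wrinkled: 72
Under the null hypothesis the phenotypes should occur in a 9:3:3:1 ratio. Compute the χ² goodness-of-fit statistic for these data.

0.047

Under the 9:3:3:1 hypothesis (Σ ratio = 16, N = 1151):
  yellow round: 1151 × 9/16 = 647.4375
  yellow wrinkled: 1151 × 3/16 = 215.8125
  green round: 1151 × 3/16 = 215.8125
  green wrinkled: 1151 × 1/16 = 71.9375
χ² = Σ (O − E)² / E
  yellow round: (650 − 647.4375)² / 647.4375 = 0.0101
  yellow wrinkled: (213 − 215.8125)² / 215.8125 = 0.0367
  green round: (216 − 215.8125)² / 215.8125 = 0.0002
  green wrinkled: (72 − 71.9375)² / 71.9375 = 0.0001
χ² = 0.0101 + 0.0367 + 0.0002 + 0.0001 = 0.0471 ≈ 0.047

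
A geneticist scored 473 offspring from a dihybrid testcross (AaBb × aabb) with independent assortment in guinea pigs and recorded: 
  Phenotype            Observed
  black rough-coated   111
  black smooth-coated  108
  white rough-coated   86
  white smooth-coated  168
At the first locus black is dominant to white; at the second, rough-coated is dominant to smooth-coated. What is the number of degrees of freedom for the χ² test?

3

A dihybrid testcross with independent assortment gives a 1:1:1:1 ratio.
A goodness-of-fit test with 4 phenotype classes has df = 4 − 1 = 3.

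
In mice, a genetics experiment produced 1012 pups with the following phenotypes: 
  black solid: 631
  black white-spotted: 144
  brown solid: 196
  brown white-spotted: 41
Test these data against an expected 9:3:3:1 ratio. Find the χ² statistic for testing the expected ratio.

Expected counts for N = 1012 under a 9:3:3:1 ratio (total parts = 16):
  black solid: 1012 × 9/16 = 569.25
  black white-spotted: 1012 × 3/16 = 189.75
  brown solid: 1012 × 3/16 = 189.75
  brown white-spotted: 1012 × 1/16 = 63.25
χ² = Σ (O − E)² / E
  black solid: (631 − 569.25)² / 569.25 = 6.6984
  black white-spotted: (144 − 189.75)² / 189.75 = 11.0306
  brown solid: (196 − 189.75)² / 189.75 = 0.2059
  brown white-spotted: (41 − 63.25)² / 63.25 = 7.8271
χ² = 6.6984 + 11.0306 + 0.2059 + 7.8271 = 25.762

25.762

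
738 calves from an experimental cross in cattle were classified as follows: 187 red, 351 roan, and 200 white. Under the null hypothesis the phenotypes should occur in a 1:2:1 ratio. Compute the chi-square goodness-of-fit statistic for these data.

2.214

Total ratio parts = 4. Expected numbers out of 738:
  red: 738 × 1/4 = 184.5
  roan: 738 × 2/4 = 369
  white: 738 × 1/4 = 184.5
χ² = Σ (O − E)² / E
  red: (187 − 184.5)² / 184.5 = 0.0339
  roan: (351 − 369)² / 369 = 0.8780
  white: (200 − 184.5)² / 184.5 = 1.3022
χ² = 0.0339 + 0.8780 + 1.3022 = 2.2141 ≈ 2.214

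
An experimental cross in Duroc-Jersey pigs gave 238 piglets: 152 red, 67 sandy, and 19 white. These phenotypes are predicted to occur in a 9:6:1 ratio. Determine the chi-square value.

9.145

Total ratio parts = 16. Expected numbers out of 238:
  red: 238 × 9/16 = 133.875
  sandy: 238 × 6/16 = 89.25
  white: 238 × 1/16 = 14.875
χ² = Σ (O − E)² / E
  red: (152 − 133.875)² / 133.875 = 2.4539
  sandy: (67 − 89.25)² / 89.25 = 5.5469
  white: (19 − 14.875)² / 14.875 = 1.1439
χ² = 2.4539 + 5.5469 + 1.1439 = 9.1447 ≈ 9.145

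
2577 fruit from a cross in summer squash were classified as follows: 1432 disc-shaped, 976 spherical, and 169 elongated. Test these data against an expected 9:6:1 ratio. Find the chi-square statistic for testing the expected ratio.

0.700

Under the 9:6:1 hypothesis (Σ ratio = 16, N = 2577):
  disc-shaped: 2577 × 9/16 = 1449.5625
  spherical: 2577 × 6/16 = 966.375
  elongated: 2577 × 1/16 = 161.0625
χ² = Σ (O − E)² / E
  disc-shaped: (1432 − 1449.5625)² / 1449.5625 = 0.2128
  spherical: (976 − 966.375)² / 966.375 = 0.0959
  elongated: (169 − 161.0625)² / 161.0625 = 0.3912
χ² = 0.2128 + 0.0959 + 0.3912 = 0.6999 ≈ 0.700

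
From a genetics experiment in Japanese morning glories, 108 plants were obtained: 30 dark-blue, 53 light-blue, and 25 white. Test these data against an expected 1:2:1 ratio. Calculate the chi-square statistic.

0.500

Expected counts for N = 108 under a 1:2:1 ratio (total parts = 4):
  dark-blue: 108 × 1/4 = 27
  light-blue: 108 × 2/4 = 54
  white: 108 × 1/4 = 27
χ² = Σ (O − E)² / E
  dark-blue: (30 − 27)² / 27 = 0.3333
  light-blue: (53 − 54)² / 54 = 0.0185
  white: (25 − 27)² / 27 = 0.1481
χ² = 0.3333 + 0.0185 + 0.1481 = 0.4999 ≈ 0.500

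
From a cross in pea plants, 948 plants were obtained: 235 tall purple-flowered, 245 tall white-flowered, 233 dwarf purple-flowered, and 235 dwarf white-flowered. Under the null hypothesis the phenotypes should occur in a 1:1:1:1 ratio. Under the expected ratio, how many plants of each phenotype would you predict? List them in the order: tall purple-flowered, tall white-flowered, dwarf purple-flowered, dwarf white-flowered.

The 1:1:1:1 ratio has 4 parts, so with N = 948 the expected counts are:
  tall purple-flowered: 948 × 1/4 = 237
  tall white-flowered: 948 × 1/4 = 237
  dwarf purple-flowered: 948 × 1/4 = 237
  dwarf white-flowered: 948 × 1/4 = 237

237, 237, 237, 237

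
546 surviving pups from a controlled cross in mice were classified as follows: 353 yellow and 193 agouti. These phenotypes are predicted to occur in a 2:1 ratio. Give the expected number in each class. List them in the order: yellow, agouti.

364, 182

The 2:1 ratio has 3 parts, so with N = 546 the expected counts are:
  yellow: 546 × 2/3 = 364
  agouti: 546 × 1/3 = 182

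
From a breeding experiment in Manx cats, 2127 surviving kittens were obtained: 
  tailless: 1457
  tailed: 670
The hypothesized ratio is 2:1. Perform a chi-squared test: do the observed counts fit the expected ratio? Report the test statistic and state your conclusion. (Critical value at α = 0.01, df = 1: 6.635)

Total ratio parts = 3. Expected numbers out of 2127:
  tailless: 2127 × 2/3 = 1418
  tailed: 2127 × 1/3 = 709
χ² = Σ (O − E)² / E
  tailless: (1457 − 1418)² / 1418 = 1.0726
  tailed: (670 − 709)² / 709 = 2.1453
χ² = 1.0726 + 2.1453 = 3.2179 ≈ 3.218
Degrees of freedom = 2 − 1 = 1; critical value at α = 0.01 is 6.635.
Since 3.218 < 6.635, we fail to reject the null hypothesis — the data are consistent with the 2:1 ratio.

3.218; consistent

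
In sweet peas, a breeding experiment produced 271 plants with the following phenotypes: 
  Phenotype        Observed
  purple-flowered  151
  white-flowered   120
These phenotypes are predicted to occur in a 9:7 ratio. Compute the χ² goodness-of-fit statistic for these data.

The 9:7 ratio has 16 parts, so with N = 271 the expected counts are:
  purple-flowered: 271 × 9/16 = 152.4375
  white-flowered: 271 × 7/16 = 118.5625
χ² = Σ (O − E)² / E
  purple-flowered: (151 − 152.4375)² / 152.4375 = 0.0136
  white-flowered: (120 − 118.5625)² / 118.5625 = 0.0174
χ² = 0.0136 + 0.0174 = 0.031

0.031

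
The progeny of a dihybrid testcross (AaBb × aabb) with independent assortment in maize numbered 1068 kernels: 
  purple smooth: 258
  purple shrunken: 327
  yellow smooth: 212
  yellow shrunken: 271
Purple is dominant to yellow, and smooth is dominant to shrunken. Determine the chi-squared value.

25.176

A dihybrid testcross with independent assortment gives a 1:1:1:1 ratio.
Total ratio parts = 4. Expected numbers out of 1068:
  purple smooth: 1068 × 1/4 = 267
  purple shrunken: 1068 × 1/4 = 267
  yellow smooth: 1068 × 1/4 = 267
  yellow shrunken: 1068 × 1/4 = 267
χ² = Σ (O − E)² / E
  purple smooth: (258 − 267)² / 267 = 0.3034
  purple shrunken: (327 − 267)² / 267 = 13.4831
  yellow smooth: (212 − 267)² / 267 = 11.3296
  yellow shrunken: (271 − 267)² / 267 = 0.0599
χ² = 0.3034 + 13.4831 + 11.3296 + 0.0599 = 25.176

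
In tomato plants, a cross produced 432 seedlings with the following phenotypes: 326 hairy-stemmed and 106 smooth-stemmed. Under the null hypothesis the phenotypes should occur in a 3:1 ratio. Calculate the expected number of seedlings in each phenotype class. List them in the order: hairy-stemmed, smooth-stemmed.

324, 108

Total ratio parts = 4. Expected numbers out of 432:
  hairy-stemmed: 432 × 3/4 = 324
  smooth-stemmed: 432 × 1/4 = 108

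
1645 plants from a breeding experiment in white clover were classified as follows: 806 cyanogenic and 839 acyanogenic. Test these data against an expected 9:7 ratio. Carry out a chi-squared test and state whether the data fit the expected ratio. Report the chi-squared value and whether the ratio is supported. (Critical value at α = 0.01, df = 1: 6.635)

Total ratio parts = 16. Expected numbers out of 1645:
  cyanogenic: 1645 × 9/16 = 925.3125
  acyanogenic: 1645 × 7/16 = 719.6875
χ² = Σ (O − E)² / E
  cyanogenic: (806 − 925.3125)² / 925.3125 = 15.3845
  acyanogenic: (839 − 719.6875)² / 719.6875 = 19.7801
χ² = 15.3845 + 19.7801 = 35.1646 ≈ 35.165
Degrees of freedom = 2 − 1 = 1; critical value at α = 0.01 is 6.635.
Since 35.165 > 6.635, we reject the null hypothesis — the data do not fit the 9:7 ratio.

35.165; not consistent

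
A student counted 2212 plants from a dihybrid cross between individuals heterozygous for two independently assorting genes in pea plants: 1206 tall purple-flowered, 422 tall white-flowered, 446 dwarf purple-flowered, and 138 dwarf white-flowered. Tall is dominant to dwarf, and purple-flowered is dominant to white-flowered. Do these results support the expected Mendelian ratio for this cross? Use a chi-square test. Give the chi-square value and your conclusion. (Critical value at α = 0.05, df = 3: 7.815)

3.658; consistent

A dihybrid F₂ with independent assortment and complete dominance at both loci gives a 9:3:3:1 phenotypic ratio.
The 9:3:3:1 ratio has 16 parts, so with N = 2212 the expected counts are:
  tall purple-flowered: 2212 × 9/16 = 1244.25
  tall white-flowered: 2212 × 3/16 = 414.75
  dwarf purple-flowered: 2212 × 3/16 = 414.75
  dwarf white-flowered: 2212 × 1/16 = 138.25
χ² = Σ (O − E)² / E
  tall purple-flowered: (1206 − 1244.25)² / 1244.25 = 1.1759
  tall white-flowered: (422 − 414.75)² / 414.75 = 0.1267
  dwarf purple-flowered: (446 − 414.75)² / 414.75 = 2.3546
  dwarf white-flowered: (138 − 138.25)² / 138.25 = 0.0005
χ² = 1.1759 + 0.1267 + 2.3546 + 0.0005 = 3.6577 ≈ 3.658
Degrees of freedom = 4 − 1 = 3; critical value at α = 0.05 is 7.815.
Since 3.658 < 7.815, we fail to reject the null hypothesis — the data are consistent with the 9:3:3:1 ratio.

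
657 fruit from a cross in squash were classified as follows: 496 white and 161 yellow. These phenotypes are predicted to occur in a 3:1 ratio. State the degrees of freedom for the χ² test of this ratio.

A goodness-of-fit test with 2 phenotype classes has df = 2 − 1 = 1.

1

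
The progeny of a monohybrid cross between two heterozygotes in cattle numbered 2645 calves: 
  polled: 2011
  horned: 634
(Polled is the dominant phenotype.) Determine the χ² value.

For a monohybrid cross between heterozygotes with complete dominance, the expected phenotypic ratio is 3:1.
Under the 3:1 hypothesis (Σ ratio = 4, N = 2645):
  polled: 2645 × 3/4 = 1983.75
  horned: 2645 × 1/4 = 661.25
χ² = Σ (O − E)² / E
  polled: (2011 − 1983.75)² / 1983.75 = 0.3743
  horned: (634 − 661.25)² / 661.25 = 1.1230
χ² = 0.3743 + 1.1230 = 1.4973 ≈ 1.497

1.497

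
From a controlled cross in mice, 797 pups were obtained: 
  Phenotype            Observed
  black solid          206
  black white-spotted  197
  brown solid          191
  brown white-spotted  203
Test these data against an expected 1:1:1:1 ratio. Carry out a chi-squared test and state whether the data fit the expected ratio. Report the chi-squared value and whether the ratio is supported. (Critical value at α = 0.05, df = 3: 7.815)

Under the 1:1:1:1 hypothesis (Σ ratio = 4, N = 797):
  black solid: 797 × 1/4 = 199.25
  black white-spotted: 797 × 1/4 = 199.25
  brown solid: 797 × 1/4 = 199.25
  brown white-spotted: 797 × 1/4 = 199.25
χ² = Σ (O − E)² / E
  black solid: (206 − 199.25)² / 199.25 = 0.2287
  black white-spotted: (197 − 199.25)² / 199.25 = 0.0254
  brown solid: (191 − 199.25)² / 199.25 = 0.3416
  brown white-spotted: (203 − 199.25)² / 199.25 = 0.0706
χ² = 0.2287 + 0.0254 + 0.3416 + 0.0706 = 0.6663 ≈ 0.666
Degrees of freedom = 4 − 1 = 3; critical value at α = 0.05 is 7.815.
Since 0.666 < 7.815, we fail to reject the null hypothesis — the data are consistent with the 1:1:1:1 ratio.

0.666; consistent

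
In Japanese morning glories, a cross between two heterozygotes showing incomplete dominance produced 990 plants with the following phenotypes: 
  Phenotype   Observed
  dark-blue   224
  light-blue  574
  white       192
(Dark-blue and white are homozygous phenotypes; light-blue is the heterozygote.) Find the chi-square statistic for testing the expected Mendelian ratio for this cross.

27.285

With incomplete dominance, a heterozygote × heterozygote cross gives a 1:2:1 phenotypic ratio.
Total ratio parts = 4. Expected numbers out of 990:
  dark-blue: 990 × 1/4 = 247.5
  light-blue: 990 × 2/4 = 495
  white: 990 × 1/4 = 247.5
χ² = Σ (O − E)² / E
  dark-blue: (224 − 247.5)² / 247.5 = 2.2313
  light-blue: (574 − 495)² / 495 = 12.6081
  white: (192 − 247.5)² / 247.5 = 12.4455
χ² = 2.2313 + 12.6081 + 12.4455 = 27.2849 ≈ 27.285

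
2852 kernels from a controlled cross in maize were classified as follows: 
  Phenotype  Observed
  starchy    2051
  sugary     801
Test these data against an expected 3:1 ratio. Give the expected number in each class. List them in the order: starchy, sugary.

2139, 713

The 3:1 ratio has 4 parts, so with N = 2852 the expected counts are:
  starchy: 2852 × 3/4 = 2139
  sugary: 2852 × 1/4 = 713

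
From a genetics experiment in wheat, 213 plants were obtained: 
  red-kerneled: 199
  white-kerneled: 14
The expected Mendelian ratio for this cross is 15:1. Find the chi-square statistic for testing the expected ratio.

0.038

Expected counts for N = 213 under a 15:1 ratio (total parts = 16):
  red-kerneled: 213 × 15/16 = 199.6875
  white-kerneled: 213 × 1/16 = 13.3125
χ² = Σ (O − E)² / E
  red-kerneled: (199 − 199.6875)² / 199.6875 = 0.0024
  white-kerneled: (14 − 13.3125)² / 13.3125 = 0.0355
χ² = 0.0024 + 0.0355 = 0.0379 ≈ 0.038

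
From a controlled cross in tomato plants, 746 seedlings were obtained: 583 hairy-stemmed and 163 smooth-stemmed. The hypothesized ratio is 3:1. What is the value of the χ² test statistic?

Expected counts for N = 746 under a 3:1 ratio (total parts = 4):
  hairy-stemmed: 746 × 3/4 = 559.5
  smooth-stemmed: 746 × 1/4 = 186.5
χ² = Σ (O − E)² / E
  hairy-stemmed: (583 − 559.5)² / 559.5 = 0.9870
  smooth-stemmed: (163 − 186.5)² / 186.5 = 2.9611
χ² = 0.9870 + 2.9611 = 3.9481 ≈ 3.948

3.948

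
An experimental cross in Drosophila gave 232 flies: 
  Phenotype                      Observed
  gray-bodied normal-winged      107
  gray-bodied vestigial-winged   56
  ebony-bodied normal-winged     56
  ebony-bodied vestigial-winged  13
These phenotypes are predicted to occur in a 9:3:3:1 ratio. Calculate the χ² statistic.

11.571

Total ratio parts = 16. Expected numbers out of 232:
  gray-bodied normal-winged: 232 × 9/16 = 130.5
  gray-bodied vestigial-winged: 232 × 3/16 = 43.5
  ebony-bodied normal-winged: 232 × 3/16 = 43.5
  ebony-bodied vestigial-winged: 232 × 1/16 = 14.5
χ² = Σ (O − E)² / E
  gray-bodied normal-winged: (107 − 130.5)² / 130.5 = 4.2318
  gray-bodied vestigial-winged: (56 − 43.5)² / 43.5 = 3.5920
  ebony-bodied normal-winged: (56 − 43.5)² / 43.5 = 3.5920
  ebony-bodied vestigial-winged: (13 − 14.5)² / 14.5 = 0.1552
χ² = 4.2318 + 3.5920 + 3.5920 + 0.1552 = 11.571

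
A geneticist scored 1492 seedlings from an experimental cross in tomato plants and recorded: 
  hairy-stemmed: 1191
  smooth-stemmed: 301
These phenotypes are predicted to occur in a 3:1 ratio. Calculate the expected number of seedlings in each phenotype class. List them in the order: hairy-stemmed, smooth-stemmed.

1119, 373

Total ratio parts = 4. Expected numbers out of 1492:
  hairy-stemmed: 1492 × 3/4 = 1119
  smooth-stemmed: 1492 × 1/4 = 373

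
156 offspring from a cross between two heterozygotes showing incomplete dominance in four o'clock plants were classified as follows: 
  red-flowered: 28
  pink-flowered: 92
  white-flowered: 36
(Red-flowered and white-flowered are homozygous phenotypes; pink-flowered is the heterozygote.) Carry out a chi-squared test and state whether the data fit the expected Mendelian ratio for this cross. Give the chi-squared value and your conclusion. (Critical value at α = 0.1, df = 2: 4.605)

5.846; not consistent

With incomplete dominance, a heterozygote × heterozygote cross gives a 1:2:1 phenotypic ratio.
Expected counts for N = 156 under a 1:2:1 ratio (total parts = 4):
  red-flowered: 156 × 1/4 = 39
  pink-flowered: 156 × 2/4 = 78
  white-flowered: 156 × 1/4 = 39
χ² = Σ (O − E)² / E
  red-flowered: (28 − 39)² / 39 = 3.1026
  pink-flowered: (92 − 78)² / 78 = 2.5128
  white-flowered: (36 − 39)² / 39 = 0.2308
χ² = 3.1026 + 2.5128 + 0.2308 = 5.8462 ≈ 5.846
Degrees of freedom = 3 − 1 = 2; critical value at α = 0.1 is 4.605.
Since 5.846 > 4.605, we reject the null hypothesis — the data do not fit the 1:2:1 ratio.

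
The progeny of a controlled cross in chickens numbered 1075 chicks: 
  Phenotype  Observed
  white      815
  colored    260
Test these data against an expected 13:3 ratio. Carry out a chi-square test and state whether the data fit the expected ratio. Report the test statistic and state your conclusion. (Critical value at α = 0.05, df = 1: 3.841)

The 13:3 ratio has 16 parts, so with N = 1075 the expected counts are:
  white: 1075 × 13/16 = 873.4375
  colored: 1075 × 3/16 = 201.5625
χ² = Σ (O − E)² / E
  white: (815 − 873.4375)² / 873.4375 = 3.9098
  colored: (260 − 201.5625)² / 201.5625 = 16.9423
χ² = 3.9098 + 16.9423 = 20.8521 ≈ 20.852
Degrees of freedom = 2 − 1 = 1; critical value at α = 0.05 is 3.841.
Since 20.852 > 3.841, we reject the null hypothesis — the data do not fit the 13:3 ratio.

20.852; not consistent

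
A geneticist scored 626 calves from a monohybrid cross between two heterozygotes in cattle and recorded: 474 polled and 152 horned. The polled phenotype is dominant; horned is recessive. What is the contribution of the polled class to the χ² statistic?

0.043

For a monohybrid cross between heterozygotes with complete dominance, the expected phenotypic ratio is 3:1.
Under the 3:1 hypothesis (Σ ratio = 4, N = 626):
  polled: 626 × 3/4 = 469.5
  horned: 626 × 1/4 = 156.5
Contribution of polled: (474 − 469.5)² / 469.5 = 0.0431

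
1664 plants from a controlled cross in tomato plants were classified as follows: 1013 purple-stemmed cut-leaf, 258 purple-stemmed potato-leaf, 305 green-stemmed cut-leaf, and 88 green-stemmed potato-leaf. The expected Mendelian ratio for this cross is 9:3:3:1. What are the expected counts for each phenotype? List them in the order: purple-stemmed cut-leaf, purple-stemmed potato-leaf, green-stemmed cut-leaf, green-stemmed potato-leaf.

Under the 9:3:3:1 hypothesis (Σ ratio = 16, N = 1664):
  purple-stemmed cut-leaf: 1664 × 9/16 = 936
  purple-stemmed potato-leaf: 1664 × 3/16 = 312
  green-stemmed cut-leaf: 1664 × 3/16 = 312
  green-stemmed potato-leaf: 1664 × 1/16 = 104

936, 312, 312, 104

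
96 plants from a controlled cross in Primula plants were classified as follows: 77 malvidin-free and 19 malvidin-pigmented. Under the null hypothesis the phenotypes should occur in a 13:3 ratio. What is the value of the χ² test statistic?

Expected counts for N = 96 under a 13:3 ratio (total parts = 16):
  malvidin-free: 96 × 13/16 = 78
  malvidin-pigmented: 96 × 3/16 = 18
χ² = Σ (O − E)² / E
  malvidin-free: (77 − 78)² / 78 = 0.0128
  malvidin-pigmented: (19 − 18)² / 18 = 0.0556
χ² = 0.0128 + 0.0556 = 0.0684 ≈ 0.068

0.068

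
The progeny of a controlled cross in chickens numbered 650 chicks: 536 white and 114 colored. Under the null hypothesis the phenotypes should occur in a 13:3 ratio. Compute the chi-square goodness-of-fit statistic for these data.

0.626

Total ratio parts = 16. Expected numbers out of 650:
  white: 650 × 13/16 = 528.125
  colored: 650 × 3/16 = 121.875
χ² = Σ (O − E)² / E
  white: (536 − 528.125)² / 528.125 = 0.1174
  colored: (114 − 121.875)² / 121.875 = 0.5088
χ² = 0.1174 + 0.5088 = 0.6262 ≈ 0.626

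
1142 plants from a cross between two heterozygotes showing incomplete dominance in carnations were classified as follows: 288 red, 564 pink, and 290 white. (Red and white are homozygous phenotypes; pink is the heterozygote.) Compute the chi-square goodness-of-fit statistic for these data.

0.179

With incomplete dominance, a heterozygote × heterozygote cross gives a 1:2:1 phenotypic ratio.
Total ratio parts = 4. Expected numbers out of 1142:
  red: 1142 × 1/4 = 285.5
  pink: 1142 × 2/4 = 571
  white: 1142 × 1/4 = 285.5
χ² = Σ (O − E)² / E
  red: (288 − 285.5)² / 285.5 = 0.0219
  pink: (564 − 571)² / 571 = 0.0858
  white: (290 − 285.5)² / 285.5 = 0.0709
χ² = 0.0219 + 0.0858 + 0.0709 = 0.1786 ≈ 0.179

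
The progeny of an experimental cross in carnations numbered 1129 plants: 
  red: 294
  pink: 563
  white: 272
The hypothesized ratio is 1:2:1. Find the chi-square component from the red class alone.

The 1:2:1 ratio has 4 parts, so with N = 1129 the expected counts are:
  red: 1129 × 1/4 = 282.25
  pink: 1129 × 2/4 = 564.5
  white: 1129 × 1/4 = 282.25
Contribution of red: (294 − 282.25)² / 282.25 = 0.4891

0.489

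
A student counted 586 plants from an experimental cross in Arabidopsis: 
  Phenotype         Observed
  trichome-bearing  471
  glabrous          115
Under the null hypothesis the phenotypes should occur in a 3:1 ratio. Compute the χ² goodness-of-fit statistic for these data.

9.031

The 3:1 ratio has 4 parts, so with N = 586 the expected counts are:
  trichome-bearing: 586 × 3/4 = 439.5
  glabrous: 586 × 1/4 = 146.5
χ² = Σ (O − E)² / E
  trichome-bearing: (471 − 439.5)² / 439.5 = 2.2577
  glabrous: (115 − 146.5)² / 146.5 = 6.7730
χ² = 2.2577 + 6.7730 = 9.0307 ≈ 9.031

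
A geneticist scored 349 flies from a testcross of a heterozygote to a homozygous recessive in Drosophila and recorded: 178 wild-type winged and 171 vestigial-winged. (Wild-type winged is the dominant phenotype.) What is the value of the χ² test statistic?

0.140

A testcross of a heterozygote (Aa × aa) gives a 1:1 phenotypic ratio.
The 1:1 ratio has 2 parts, so with N = 349 the expected counts are:
  wild-type winged: 349 × 1/2 = 174.5
  vestigial-winged: 349 × 1/2 = 174.5
χ² = Σ (O − E)² / E
  wild-type winged: (178 − 174.5)² / 174.5 = 0.0702
  vestigial-winged: (171 − 174.5)² / 174.5 = 0.0702
χ² = 0.0702 + 0.0702 = 0.1404 ≈ 0.140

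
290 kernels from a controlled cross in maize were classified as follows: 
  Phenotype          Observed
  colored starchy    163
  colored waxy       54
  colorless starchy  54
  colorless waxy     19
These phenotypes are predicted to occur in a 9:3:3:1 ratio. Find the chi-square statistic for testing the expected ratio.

The 9:3:3:1 ratio has 16 parts, so with N = 290 the expected counts are:
  colored starchy: 290 × 9/16 = 163.125
  colored waxy: 290 × 3/16 = 54.375
  colorless starchy: 290 × 3/16 = 54.375
  colorless waxy: 290 × 1/16 = 18.125
χ² = Σ (O − E)² / E
  colored starchy: (163 − 163.125)² / 163.125 = 0.0001
  colored waxy: (54 − 54.375)² / 54.375 = 0.0026
  colorless starchy: (54 − 54.375)² / 54.375 = 0.0026
  colorless waxy: (19 − 18.125)² / 18.125 = 0.0422
χ² = 0.0001 + 0.0026 + 0.0026 + 0.0422 = 0.0475 ≈ 0.048

0.048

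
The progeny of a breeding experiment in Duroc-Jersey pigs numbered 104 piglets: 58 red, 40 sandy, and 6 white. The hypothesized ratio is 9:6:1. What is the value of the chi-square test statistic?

Under the 9:6:1 hypothesis (Σ ratio = 16, N = 104):
  red: 104 × 9/16 = 58.5
  sandy: 104 × 6/16 = 39
  white: 104 × 1/16 = 6.5
χ² = Σ (O − E)² / E
  red: (58 − 58.5)² / 58.5 = 0.0043
  sandy: (40 − 39)² / 39 = 0.0256
  white: (6 − 6.5)² / 6.5 = 0.0385
χ² = 0.0043 + 0.0256 + 0.0385 = 0.0684 ≈ 0.068

0.068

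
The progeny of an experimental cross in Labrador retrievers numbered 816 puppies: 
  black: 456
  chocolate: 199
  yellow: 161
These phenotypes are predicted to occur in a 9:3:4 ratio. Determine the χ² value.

The 9:3:4 ratio has 16 parts, so with N = 816 the expected counts are:
  black: 816 × 9/16 = 459
  chocolate: 816 × 3/16 = 153
  yellow: 816 × 4/16 = 204
χ² = Σ (O − E)² / E
  black: (456 − 459)² / 459 = 0.0196
  chocolate: (199 − 153)² / 153 = 13.8301
  yellow: (161 − 204)² / 204 = 9.0637
χ² = 0.0196 + 13.8301 + 9.0637 = 22.9134 ≈ 22.913

22.913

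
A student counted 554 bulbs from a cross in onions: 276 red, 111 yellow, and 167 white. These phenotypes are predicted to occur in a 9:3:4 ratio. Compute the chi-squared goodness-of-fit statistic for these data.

Total ratio parts = 16. Expected numbers out of 554:
  red: 554 × 9/16 = 311.625
  yellow: 554 × 3/16 = 103.875
  white: 554 × 4/16 = 138.5
χ² = Σ (O − E)² / E
  red: (276 − 311.625)² / 311.625 = 4.0727
  yellow: (111 − 103.875)² / 103.875 = 0.4887
  white: (167 − 138.5)² / 138.5 = 5.8646
χ² = 4.0727 + 0.4887 + 5.8646 = 10.426

10.426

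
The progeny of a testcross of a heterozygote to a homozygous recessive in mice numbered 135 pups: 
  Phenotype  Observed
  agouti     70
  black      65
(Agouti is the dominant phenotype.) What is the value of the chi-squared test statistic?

0.185

A testcross of a heterozygote (Aa × aa) gives a 1:1 phenotypic ratio.
The 1:1 ratio has 2 parts, so with N = 135 the expected counts are:
  agouti: 135 × 1/2 = 67.5
  black: 135 × 1/2 = 67.5
χ² = Σ (O − E)² / E
  agouti: (70 − 67.5)² / 67.5 = 0.0926
  black: (65 − 67.5)² / 67.5 = 0.0926
χ² = 0.0926 + 0.0926 = 0.1852 ≈ 0.185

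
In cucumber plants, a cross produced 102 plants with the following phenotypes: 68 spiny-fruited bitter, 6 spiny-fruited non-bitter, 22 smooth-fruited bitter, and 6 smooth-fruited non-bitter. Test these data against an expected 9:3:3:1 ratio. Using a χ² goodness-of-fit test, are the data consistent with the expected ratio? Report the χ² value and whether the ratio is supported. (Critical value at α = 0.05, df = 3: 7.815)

The 9:3:3:1 ratio has 16 parts, so with N = 102 the expected counts are:
  spiny-fruited bitter: 102 × 9/16 = 57.375
  spiny-fruited non-bitter: 102 × 3/16 = 19.125
  smooth-fruited bitter: 102 × 3/16 = 19.125
  smooth-fruited non-bitter: 102 × 1/16 = 6.375
χ² = Σ (O − E)² / E
  spiny-fruited bitter: (68 − 57.375)² / 57.375 = 1.9676
  spiny-fruited non-bitter: (6 − 19.125)² / 19.125 = 9.0074
  smooth-fruited bitter: (22 − 19.125)² / 19.125 = 0.4322
  smooth-fruited non-bitter: (6 − 6.375)² / 6.375 = 0.0221
χ² = 1.9676 + 9.0074 + 0.4322 + 0.0221 = 11.4293 ≈ 11.429
Degrees of freedom = 4 − 1 = 3; critical value at α = 0.05 is 7.815.
Since 11.429 > 7.815, we reject the null hypothesis — the data do not fit the 9:3:3:1 ratio.

11.429; not consistent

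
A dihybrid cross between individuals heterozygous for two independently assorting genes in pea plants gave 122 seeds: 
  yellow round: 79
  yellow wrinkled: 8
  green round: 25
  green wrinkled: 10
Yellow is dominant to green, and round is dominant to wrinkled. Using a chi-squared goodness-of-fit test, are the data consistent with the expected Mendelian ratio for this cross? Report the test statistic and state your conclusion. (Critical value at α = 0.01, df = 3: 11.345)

12.179; not consistent

A dihybrid F₂ with independent assortment and complete dominance at both loci gives a 9:3:3:1 phenotypic ratio.
Under the 9:3:3:1 hypothesis (Σ ratio = 16, N = 122):
  yellow round: 122 × 9/16 = 68.625
  yellow wrinkled: 122 × 3/16 = 22.875
  green round: 122 × 3/16 = 22.875
  green wrinkled: 122 × 1/16 = 7.625
χ² = Σ (O − E)² / E
  yellow round: (79 − 68.625)² / 68.625 = 1.5685
  yellow wrinkled: (8 − 22.875)² / 22.875 = 9.6728
  green round: (25 − 22.875)² / 22.875 = 0.1974
  green wrinkled: (10 − 7.625)² / 7.625 = 0.7398
χ² = 1.5685 + 9.6728 + 0.1974 + 0.7398 = 12.1785 ≈ 12.179
Degrees of freedom = 4 − 1 = 3; critical value at α = 0.01 is 11.345.
Since 12.179 > 11.345, we reject the null hypothesis — the data do not fit the 9:3:3:1 ratio.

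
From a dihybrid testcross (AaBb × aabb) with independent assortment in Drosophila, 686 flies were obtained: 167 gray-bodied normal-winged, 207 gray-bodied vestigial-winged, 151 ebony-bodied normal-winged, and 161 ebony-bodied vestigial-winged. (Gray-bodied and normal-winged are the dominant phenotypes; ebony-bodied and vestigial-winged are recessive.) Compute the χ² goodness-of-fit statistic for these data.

A dihybrid testcross with independent assortment gives a 1:1:1:1 ratio.
Under the 1:1:1:1 hypothesis (Σ ratio = 4, N = 686):
  gray-bodied normal-winged: 686 × 1/4 = 171.5
  gray-bodied vestigial-winged: 686 × 1/4 = 171.5
  ebony-bodied normal-winged: 686 × 1/4 = 171.5
  ebony-bodied vestigial-winged: 686 × 1/4 = 171.5
χ² = Σ (O − E)² / E
  gray-bodied normal-winged: (167 − 171.5)² / 171.5 = 0.1181
  gray-bodied vestigial-winged: (207 − 171.5)² / 171.5 = 7.3484
  ebony-bodied normal-winged: (151 − 171.5)² / 171.5 = 2.4504
  ebony-bodied vestigial-winged: (161 − 171.5)² / 171.5 = 0.6429
χ² = 0.1181 + 7.3484 + 2.4504 + 0.6429 = 10.5598 ≈ 10.560

10.560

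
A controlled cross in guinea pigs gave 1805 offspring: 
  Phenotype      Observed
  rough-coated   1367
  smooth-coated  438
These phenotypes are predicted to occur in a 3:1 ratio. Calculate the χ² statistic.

Total ratio parts = 4. Expected numbers out of 1805:
  rough-coated: 1805 × 3/4 = 1353.75
  smooth-coated: 1805 × 1/4 = 451.25
χ² = Σ (O − E)² / E
  rough-coated: (1367 − 1353.75)² / 1353.75 = 0.1297
  smooth-coated: (438 − 451.25)² / 451.25 = 0.3891
χ² = 0.1297 + 0.3891 = 0.5188 ≈ 0.519

0.519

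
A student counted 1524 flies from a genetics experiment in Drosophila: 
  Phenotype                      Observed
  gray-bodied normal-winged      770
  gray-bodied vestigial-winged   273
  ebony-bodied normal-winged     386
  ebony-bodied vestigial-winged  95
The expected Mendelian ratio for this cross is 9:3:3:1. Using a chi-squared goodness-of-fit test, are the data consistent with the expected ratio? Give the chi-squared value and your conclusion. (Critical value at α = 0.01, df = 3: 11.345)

44.621; not consistent

The 9:3:3:1 ratio has 16 parts, so with N = 1524 the expected counts are:
  gray-bodied normal-winged: 1524 × 9/16 = 857.25
  gray-bodied vestigial-winged: 1524 × 3/16 = 285.75
  ebony-bodied normal-winged: 1524 × 3/16 = 285.75
  ebony-bodied vestigial-winged: 1524 × 1/16 = 95.25
χ² = Σ (O − E)² / E
  gray-bodied normal-winged: (770 − 857.25)² / 857.25 = 8.8802
  gray-bodied vestigial-winged: (273 − 285.75)² / 285.75 = 0.5689
  ebony-bodied normal-winged: (386 − 285.75)² / 285.75 = 35.1708
  ebony-bodied vestigial-winged: (95 − 95.25)² / 95.25 = 0.0007
χ² = 8.8802 + 0.5689 + 35.1708 + 0.0007 = 44.6206 ≈ 44.621
Degrees of freedom = 4 − 1 = 3; critical value at α = 0.01 is 11.345.
Since 44.621 > 11.345, we reject the null hypothesis — the data do not fit the 9:3:3:1 ratio.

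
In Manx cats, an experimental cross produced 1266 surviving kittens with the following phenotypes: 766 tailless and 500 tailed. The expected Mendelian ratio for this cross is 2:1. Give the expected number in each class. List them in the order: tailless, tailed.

844, 422

Total ratio parts = 3. Expected numbers out of 1266:
  tailless: 1266 × 2/3 = 844
  tailed: 1266 × 1/3 = 422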